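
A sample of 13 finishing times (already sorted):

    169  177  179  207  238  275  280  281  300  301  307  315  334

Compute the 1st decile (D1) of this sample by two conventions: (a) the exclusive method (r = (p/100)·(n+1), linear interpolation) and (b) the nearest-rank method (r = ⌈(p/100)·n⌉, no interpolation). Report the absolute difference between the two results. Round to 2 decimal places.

n = 13.
(a) r = 1.4; between ranks 1 (169) and 2 (177): 172.2.
(b) the nearest-rank method: rank 2 → 177.
|172.2 − 177| = 4.8.

4.80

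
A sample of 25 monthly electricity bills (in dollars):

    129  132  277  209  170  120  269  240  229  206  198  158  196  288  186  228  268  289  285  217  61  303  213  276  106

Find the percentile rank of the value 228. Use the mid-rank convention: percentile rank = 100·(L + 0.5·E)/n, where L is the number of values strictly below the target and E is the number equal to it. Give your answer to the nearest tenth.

Sorted: 61, 106, 120, 129, 132, 158, 170, 186, 196, 198, 206, 209, 213, 217, 228, 229, 240, 268, 269, 276, 277, 285, 288, 289, 303.
Count below 228: L = 14; count equal: E = 1; n = 25.
Percentile rank = 100·(14 + 0.5·1)/25 = 100·14.5/25 = 58.

58.0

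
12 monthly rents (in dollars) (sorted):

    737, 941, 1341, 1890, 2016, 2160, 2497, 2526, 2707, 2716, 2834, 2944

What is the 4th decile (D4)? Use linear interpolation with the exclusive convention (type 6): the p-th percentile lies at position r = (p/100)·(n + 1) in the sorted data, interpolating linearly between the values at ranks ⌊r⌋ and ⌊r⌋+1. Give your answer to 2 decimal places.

2044.80

n = 12.
r = (40/100)·(12 + 1) = 5.2.
Rank 5 is 2016 and rank 6 is 2160.
Interpolate: 2016 + 0.2·(2160 − 2016) = 2016 + 0.2·144 = 2044.8.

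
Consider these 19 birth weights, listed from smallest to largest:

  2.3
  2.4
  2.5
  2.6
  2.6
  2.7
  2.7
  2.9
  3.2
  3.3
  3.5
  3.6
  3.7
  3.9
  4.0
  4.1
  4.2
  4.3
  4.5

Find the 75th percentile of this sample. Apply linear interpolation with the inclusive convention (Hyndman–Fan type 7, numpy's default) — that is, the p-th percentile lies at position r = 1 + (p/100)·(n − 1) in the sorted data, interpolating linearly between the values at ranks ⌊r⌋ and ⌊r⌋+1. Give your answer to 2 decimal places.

n = 19.
r = 1 + (75/100)·(19 − 1) = 1 + 13.5 = 14.5.
Rank 14 is 3.9 and rank 15 is 4.0.
Interpolate: 3.9 + 0.5·(4.0 − 3.9) = 3.9 + 0.5·0.1 = 3.95.

3.95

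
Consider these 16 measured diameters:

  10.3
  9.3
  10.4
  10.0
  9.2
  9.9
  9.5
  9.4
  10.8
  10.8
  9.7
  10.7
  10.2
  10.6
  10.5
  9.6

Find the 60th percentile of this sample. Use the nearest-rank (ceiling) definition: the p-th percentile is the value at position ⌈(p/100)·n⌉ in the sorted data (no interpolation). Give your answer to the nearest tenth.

Sorted: 9.2, 9.3, 9.4, 9.5, 9.6, 9.7, 9.9, 10.0, 10.2, 10.3, 10.4, 10.5, 10.6, 10.7, 10.8, 10.8.
n = 16.
Position = ⌈60/100 · 16⌉ = ⌈9.6⌉ = 10.
The value at rank 10 is 10.3.

10.3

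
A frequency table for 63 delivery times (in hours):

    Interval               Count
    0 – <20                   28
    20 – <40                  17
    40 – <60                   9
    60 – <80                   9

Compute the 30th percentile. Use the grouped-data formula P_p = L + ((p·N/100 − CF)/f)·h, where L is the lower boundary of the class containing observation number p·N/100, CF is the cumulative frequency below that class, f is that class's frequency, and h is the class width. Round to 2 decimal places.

13.50

N = 63; target position k = 30/100 · 63 = 18.9.
Cumulative frequencies: 28, 45, 54, 63.
Observation 18.9 falls in the class 0 – <20.
L = 0, CF = 0, f = 28, h = 20.
P30 = 0 + ((18.9 − 0)/28)·20 = 0 + 13.5 = 13.5.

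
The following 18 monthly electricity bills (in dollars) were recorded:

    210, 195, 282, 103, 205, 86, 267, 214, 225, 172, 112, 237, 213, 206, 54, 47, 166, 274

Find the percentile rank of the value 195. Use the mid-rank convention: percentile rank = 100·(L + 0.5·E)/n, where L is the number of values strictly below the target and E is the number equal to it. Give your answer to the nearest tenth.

41.7

Sorted: 47, 54, 86, 103, 112, 166, 172, 195, 205, 206, 210, 213, 214, 225, 237, 267, 274, 282.
Count below 195: L = 7; count equal: E = 1; n = 18.
Percentile rank = 100·(7 + 0.5·1)/18 = 100·7.5/18 = 41.67.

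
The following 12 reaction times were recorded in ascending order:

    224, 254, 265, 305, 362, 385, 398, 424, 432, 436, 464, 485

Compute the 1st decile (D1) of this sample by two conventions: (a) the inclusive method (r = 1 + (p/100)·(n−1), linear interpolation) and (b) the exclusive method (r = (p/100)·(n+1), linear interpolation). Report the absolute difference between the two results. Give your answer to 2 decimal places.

22.10

n = 12.
(a) r = 2.1; between ranks 2 (254) and 3 (265): 255.1.
(b) r = 1.3; between ranks 1 (224) and 2 (254): 233.
|255.1 − 233| = 22.1.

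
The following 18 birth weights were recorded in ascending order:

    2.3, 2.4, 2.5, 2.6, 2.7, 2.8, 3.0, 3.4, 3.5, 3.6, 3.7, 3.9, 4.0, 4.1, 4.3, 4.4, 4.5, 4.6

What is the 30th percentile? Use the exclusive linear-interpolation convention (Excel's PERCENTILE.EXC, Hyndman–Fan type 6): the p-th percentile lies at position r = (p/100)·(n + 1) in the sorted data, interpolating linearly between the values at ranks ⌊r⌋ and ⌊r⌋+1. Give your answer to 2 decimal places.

n = 18.
r = (30/100)·(18 + 1) = 5.7.
Rank 5 is 2.7 and rank 6 is 2.8.
Interpolate: 2.7 + 0.7·(2.8 − 2.7) = 2.7 + 0.7·0.1 = 2.77.

2.77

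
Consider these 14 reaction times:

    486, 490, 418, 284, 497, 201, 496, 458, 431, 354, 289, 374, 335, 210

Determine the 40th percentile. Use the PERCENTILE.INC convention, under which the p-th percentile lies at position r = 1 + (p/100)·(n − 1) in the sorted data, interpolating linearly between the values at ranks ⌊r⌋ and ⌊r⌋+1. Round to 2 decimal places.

358.00

Sorted: 201, 210, 284, 289, 335, 354, 374, 418, 431, 458, 486, 490, 496, 497.
n = 14.
r = 1 + (40/100)·(14 − 1) = 1 + 5.2 = 6.2.
Rank 6 is 354 and rank 7 is 374.
Interpolate: 354 + 0.2·(374 − 354) = 354 + 0.2·20 = 358.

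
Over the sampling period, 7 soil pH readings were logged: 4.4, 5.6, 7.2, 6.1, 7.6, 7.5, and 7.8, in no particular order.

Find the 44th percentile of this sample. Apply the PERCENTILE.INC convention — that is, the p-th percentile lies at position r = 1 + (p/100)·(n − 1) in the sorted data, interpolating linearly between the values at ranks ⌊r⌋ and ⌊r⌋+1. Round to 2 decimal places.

Sorted: 4.4, 5.6, 6.1, 7.2, 7.5, 7.6, 7.8.
n = 7.
r = 1 + (44/100)·(7 − 1) = 1 + 2.64 = 3.64.
Rank 3 is 6.1 and rank 4 is 7.2.
Interpolate: 6.1 + 0.64·(7.2 − 6.1) = 6.1 + 0.64·1.1 = 6.804.

6.80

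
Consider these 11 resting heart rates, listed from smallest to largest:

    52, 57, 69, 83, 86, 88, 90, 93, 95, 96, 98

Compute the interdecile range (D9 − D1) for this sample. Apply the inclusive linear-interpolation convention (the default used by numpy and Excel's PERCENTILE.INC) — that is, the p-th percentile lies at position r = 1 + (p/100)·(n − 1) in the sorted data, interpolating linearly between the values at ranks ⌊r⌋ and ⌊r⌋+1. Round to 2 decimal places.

n = 11.
P10: r = 2 (integer) → 57.
P90: r = 10 (integer) → 96.
Difference: 96 − 57 = 39.

39.00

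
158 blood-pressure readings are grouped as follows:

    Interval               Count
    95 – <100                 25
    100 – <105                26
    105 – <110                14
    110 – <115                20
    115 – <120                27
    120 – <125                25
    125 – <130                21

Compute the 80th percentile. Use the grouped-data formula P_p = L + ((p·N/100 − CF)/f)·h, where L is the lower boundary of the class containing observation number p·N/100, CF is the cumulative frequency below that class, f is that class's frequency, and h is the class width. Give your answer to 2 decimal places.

N = 158; target position k = 80/100 · 158 = 126.4.
Cumulative frequencies: 25, 51, 65, 85, 112, 137, 158.
Observation 126.4 falls in the class 120 – <125.
L = 120, CF = 112, f = 25, h = 5.
P80 = 120 + ((126.4 − 112)/25)·5 = 120 + 2.88 = 122.88.

122.88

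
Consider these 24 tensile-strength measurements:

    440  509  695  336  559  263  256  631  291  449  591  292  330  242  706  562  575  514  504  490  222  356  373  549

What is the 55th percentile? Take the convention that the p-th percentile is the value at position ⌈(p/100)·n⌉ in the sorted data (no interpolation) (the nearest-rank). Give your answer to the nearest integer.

Sorted: 222, 242, 256, 263, 291, 292, 330, 336, 356, 373, 440, 449, 490, 504, 509, 514, 549, 559, 562, 575, 591, 631, 695, 706.
n = 24.
Position = ⌈55/100 · 24⌉ = ⌈13.2⌉ = 14.
The value at rank 14 is 504.

504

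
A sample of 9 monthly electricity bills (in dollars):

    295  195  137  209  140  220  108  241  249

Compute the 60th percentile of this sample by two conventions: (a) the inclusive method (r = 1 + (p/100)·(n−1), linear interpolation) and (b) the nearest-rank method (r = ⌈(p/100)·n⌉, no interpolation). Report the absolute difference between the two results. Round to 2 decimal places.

2.20

Sorted: 108, 137, 140, 195, 209, 220, 241, 249, 295.
n = 9.
(a) r = 5.8; between ranks 5 (209) and 6 (220): 217.8.
(b) the nearest-rank method: rank 6 → 220.
|217.8 − 220| = 2.2.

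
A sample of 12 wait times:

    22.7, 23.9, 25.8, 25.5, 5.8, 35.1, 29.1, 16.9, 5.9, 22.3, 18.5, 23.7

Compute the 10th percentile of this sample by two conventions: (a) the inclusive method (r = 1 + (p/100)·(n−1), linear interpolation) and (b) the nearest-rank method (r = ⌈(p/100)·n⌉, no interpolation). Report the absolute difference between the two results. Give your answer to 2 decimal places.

1.10

Sorted: 5.8, 5.9, 16.9, 18.5, 22.3, 22.7, 23.7, 23.9, 25.5, 25.8, 29.1, 35.1.
n = 12.
(a) r = 2.1; between ranks 2 (5.9) and 3 (16.9): 7.
(b) the nearest-rank method: rank 2 → 5.9.
|7 − 5.9| = 1.1.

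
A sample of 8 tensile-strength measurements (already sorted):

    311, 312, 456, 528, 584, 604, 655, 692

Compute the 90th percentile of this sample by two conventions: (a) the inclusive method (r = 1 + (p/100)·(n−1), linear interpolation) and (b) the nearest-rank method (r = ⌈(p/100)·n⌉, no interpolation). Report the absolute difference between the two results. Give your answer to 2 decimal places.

n = 8.
(a) r = 7.3; between ranks 7 (655) and 8 (692): 666.1.
(b) the nearest-rank method: rank 8 → 692.
|666.1 − 692| = 25.9.

25.90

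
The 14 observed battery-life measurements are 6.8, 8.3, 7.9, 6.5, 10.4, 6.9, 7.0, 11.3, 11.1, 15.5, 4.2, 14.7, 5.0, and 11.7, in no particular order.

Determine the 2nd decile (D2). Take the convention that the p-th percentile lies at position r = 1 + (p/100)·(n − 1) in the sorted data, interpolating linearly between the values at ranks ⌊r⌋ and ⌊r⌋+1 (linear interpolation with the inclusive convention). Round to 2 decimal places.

6.68

Sorted: 4.2, 5.0, 6.5, 6.8, 6.9, 7.0, 7.9, 8.3, 10.4, 11.1, 11.3, 11.7, 14.7, 15.5.
n = 14.
r = 1 + (20/100)·(14 − 1) = 1 + 2.6 = 3.6.
Rank 3 is 6.5 and rank 4 is 6.8.
Interpolate: 6.5 + 0.6·(6.8 − 6.5) = 6.5 + 0.6·0.3 = 6.68.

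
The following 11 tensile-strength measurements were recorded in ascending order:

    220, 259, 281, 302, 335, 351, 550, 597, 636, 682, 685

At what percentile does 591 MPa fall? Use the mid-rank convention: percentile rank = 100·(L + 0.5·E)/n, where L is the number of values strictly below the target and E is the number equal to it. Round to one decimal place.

63.6

Count below 591: L = 7; count equal: E = 0; n = 11.
Percentile rank = 100·(7 + 0.5·0)/11 = 100·7/11 = 63.64.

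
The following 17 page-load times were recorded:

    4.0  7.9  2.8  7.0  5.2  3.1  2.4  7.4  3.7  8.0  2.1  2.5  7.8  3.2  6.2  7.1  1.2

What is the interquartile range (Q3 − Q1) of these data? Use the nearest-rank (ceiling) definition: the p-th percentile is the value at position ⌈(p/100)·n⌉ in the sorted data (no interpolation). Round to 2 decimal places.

4.30

Sorted: 1.2, 2.1, 2.4, 2.5, 2.8, 3.1, 3.2, 3.7, 4.0, 5.2, 6.2, 7.0, 7.1, 7.4, 7.8, 7.9, 8.0.
n = 17.
P25: rank ⌈25/100·17⌉ = 5 → 2.8.
P75: rank ⌈75/100·17⌉ = 13 → 7.1.
Difference: 7.1 − 2.8 = 4.3.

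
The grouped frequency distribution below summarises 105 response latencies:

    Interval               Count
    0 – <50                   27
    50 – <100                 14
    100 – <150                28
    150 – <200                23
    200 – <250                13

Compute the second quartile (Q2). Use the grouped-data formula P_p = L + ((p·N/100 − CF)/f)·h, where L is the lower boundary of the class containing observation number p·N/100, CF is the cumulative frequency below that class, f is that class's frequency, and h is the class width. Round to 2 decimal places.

120.54

N = 105; target position k = 50/100 · 105 = 52.5.
Cumulative frequencies: 27, 41, 69, 92, 105.
Observation 52.5 falls in the class 100 – <150.
L = 100, CF = 41, f = 28, h = 50.
P50 = 100 + ((52.5 − 41)/28)·50 = 100 + 20.5357 = 120.536.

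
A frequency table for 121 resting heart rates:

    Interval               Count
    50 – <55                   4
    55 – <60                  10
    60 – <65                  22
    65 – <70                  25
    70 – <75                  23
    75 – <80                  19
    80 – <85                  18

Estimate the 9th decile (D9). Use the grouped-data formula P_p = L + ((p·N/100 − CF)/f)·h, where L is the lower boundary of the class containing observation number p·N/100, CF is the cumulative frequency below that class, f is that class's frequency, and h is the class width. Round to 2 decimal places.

N = 121; target position k = 90/100 · 121 = 108.9.
Cumulative frequencies: 4, 14, 36, 61, 84, 103, 121.
Observation 108.9 falls in the class 80 – <85.
L = 80, CF = 103, f = 18, h = 5.
P90 = 80 + ((108.9 − 103)/18)·5 = 80 + 1.63889 = 81.6389.

81.64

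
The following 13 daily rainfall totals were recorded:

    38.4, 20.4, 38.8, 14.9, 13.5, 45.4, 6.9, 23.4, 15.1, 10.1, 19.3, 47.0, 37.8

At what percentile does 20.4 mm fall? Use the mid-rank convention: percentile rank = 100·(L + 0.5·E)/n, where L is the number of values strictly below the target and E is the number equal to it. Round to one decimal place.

50.0

Sorted: 6.9, 10.1, 13.5, 14.9, 15.1, 19.3, 20.4, 23.4, 37.8, 38.4, 38.8, 45.4, 47.0.
Count below 20.4: L = 6; count equal: E = 1; n = 13.
Percentile rank = 100·(6 + 0.5·1)/13 = 100·6.5/13 = 50.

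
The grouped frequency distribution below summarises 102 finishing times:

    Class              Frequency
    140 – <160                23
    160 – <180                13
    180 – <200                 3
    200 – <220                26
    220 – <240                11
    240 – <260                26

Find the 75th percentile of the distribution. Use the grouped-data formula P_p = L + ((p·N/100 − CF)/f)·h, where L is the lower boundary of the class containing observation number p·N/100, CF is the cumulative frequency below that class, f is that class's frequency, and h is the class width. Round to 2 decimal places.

N = 102; target position k = 75/100 · 102 = 76.5.
Cumulative frequencies: 23, 36, 39, 65, 76, 102.
Observation 76.5 falls in the class 240 – <260.
L = 240, CF = 76, f = 26, h = 20.
P75 = 240 + ((76.5 − 76)/26)·20 = 240 + 0.384615 = 240.385.

240.38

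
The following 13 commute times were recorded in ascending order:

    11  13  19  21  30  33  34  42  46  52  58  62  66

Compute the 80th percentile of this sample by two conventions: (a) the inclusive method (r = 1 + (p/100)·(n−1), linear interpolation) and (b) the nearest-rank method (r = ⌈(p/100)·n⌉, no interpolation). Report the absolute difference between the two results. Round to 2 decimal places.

n = 13.
(a) r = 10.6; between ranks 10 (52) and 11 (58): 55.6.
(b) the nearest-rank method: rank 11 → 58.
|55.6 − 58| = 2.4.

2.40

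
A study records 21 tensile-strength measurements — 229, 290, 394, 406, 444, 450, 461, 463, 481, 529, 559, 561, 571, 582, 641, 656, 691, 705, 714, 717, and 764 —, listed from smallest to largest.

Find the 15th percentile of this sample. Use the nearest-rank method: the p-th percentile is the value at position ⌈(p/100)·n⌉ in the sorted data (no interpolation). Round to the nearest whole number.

n = 21.
Position = ⌈15/100 · 21⌉ = ⌈3.15⌉ = 4.
The value at rank 4 is 406.

406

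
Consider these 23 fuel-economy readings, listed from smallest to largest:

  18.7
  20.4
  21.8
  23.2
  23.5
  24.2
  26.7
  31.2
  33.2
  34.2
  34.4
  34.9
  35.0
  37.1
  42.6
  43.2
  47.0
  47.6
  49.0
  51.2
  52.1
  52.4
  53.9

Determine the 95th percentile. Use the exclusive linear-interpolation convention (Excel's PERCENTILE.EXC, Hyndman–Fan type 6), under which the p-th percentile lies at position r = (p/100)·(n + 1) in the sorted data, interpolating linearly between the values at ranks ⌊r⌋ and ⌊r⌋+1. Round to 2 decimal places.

53.60

n = 23.
r = (95/100)·(23 + 1) = 22.8.
Rank 22 is 52.4 and rank 23 is 53.9.
Interpolate: 52.4 + 0.8·(53.9 − 52.4) = 52.4 + 0.8·1.5 = 53.6.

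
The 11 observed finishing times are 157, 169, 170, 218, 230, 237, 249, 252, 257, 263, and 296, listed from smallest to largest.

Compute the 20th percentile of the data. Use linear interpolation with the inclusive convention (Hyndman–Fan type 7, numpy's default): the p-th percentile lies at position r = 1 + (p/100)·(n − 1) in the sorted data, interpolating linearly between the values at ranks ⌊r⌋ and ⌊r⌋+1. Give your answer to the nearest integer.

170

n = 11.
r = 1 + (20/100)·(11 − 1) = 1 + 2 = 3.
r is an integer, so P20 is the value at rank 3: 170.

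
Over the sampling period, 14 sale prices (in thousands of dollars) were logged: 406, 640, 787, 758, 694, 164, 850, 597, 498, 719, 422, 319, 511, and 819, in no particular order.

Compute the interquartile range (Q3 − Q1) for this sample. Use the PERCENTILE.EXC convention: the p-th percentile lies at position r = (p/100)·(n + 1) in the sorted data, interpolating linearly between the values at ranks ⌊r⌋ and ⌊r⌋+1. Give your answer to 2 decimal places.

Sorted: 164, 319, 406, 422, 498, 511, 597, 640, 694, 719, 758, 787, 819, 850.
n = 14.
P25: r = 3.75; ranks 3–4 are 406, 422; interpolating gives 418.
P75: r = 11.25; ranks 11–12 are 758, 787; interpolating gives 765.25.
Difference: 765.25 − 418 = 347.25.

347.25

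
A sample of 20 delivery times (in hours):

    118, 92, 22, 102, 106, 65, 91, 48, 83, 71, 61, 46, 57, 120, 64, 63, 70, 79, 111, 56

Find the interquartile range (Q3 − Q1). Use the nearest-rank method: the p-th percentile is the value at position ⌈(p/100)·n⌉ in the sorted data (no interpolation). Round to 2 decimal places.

Sorted: 22, 46, 48, 56, 57, 61, 63, 64, 65, 70, 71, 79, 83, 91, 92, 102, 106, 111, 118, 120.
n = 20.
P25: rank ⌈25/100·20⌉ = 5 → 57.
P75: rank ⌈75/100·20⌉ = 15 → 92.
Difference: 92 − 57 = 35.

35.00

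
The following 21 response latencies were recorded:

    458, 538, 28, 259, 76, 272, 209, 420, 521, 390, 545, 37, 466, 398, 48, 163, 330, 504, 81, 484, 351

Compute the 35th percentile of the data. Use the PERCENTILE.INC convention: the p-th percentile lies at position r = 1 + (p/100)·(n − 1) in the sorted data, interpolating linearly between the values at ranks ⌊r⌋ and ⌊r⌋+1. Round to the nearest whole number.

Sorted: 28, 37, 48, 76, 81, 163, 209, 259, 272, 330, 351, 390, 398, 420, 458, 466, 484, 504, 521, 538, 545.
n = 21.
r = 1 + (35/100)·(21 − 1) = 1 + 7 = 8.
r is an integer, so P35 is the value at rank 8: 259.

259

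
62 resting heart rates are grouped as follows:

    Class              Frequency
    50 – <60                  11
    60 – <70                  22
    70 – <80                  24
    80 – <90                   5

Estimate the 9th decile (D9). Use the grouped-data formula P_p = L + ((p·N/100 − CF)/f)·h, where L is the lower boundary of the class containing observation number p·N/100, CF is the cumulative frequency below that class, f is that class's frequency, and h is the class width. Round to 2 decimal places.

79.50

N = 62; target position k = 90/100 · 62 = 55.8.
Cumulative frequencies: 11, 33, 57, 62.
Observation 55.8 falls in the class 70 – <80.
L = 70, CF = 33, f = 24, h = 10.
P90 = 70 + ((55.8 − 33)/24)·10 = 70 + 9.5 = 79.5.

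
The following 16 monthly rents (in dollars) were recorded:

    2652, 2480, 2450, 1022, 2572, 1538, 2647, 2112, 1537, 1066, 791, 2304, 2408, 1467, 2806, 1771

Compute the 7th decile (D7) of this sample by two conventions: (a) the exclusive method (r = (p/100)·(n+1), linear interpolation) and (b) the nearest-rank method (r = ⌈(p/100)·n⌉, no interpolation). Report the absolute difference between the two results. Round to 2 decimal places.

3.00

Sorted: 791, 1022, 1066, 1467, 1537, 1538, 1771, 2112, 2304, 2408, 2450, 2480, 2572, 2647, 2652, 2806.
n = 16.
(a) r = 11.9; between ranks 11 (2450) and 12 (2480): 2477.
(b) the nearest-rank method: rank 12 → 2480.
|2477 − 2480| = 3.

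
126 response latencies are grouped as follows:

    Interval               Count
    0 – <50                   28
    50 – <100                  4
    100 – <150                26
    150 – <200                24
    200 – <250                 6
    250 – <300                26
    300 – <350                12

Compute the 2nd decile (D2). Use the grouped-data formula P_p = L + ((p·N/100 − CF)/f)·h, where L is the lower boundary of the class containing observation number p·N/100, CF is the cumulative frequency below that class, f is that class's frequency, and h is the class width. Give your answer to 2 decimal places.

45.00

N = 126; target position k = 20/100 · 126 = 25.2.
Cumulative frequencies: 28, 32, 58, 82, 88, 114, 126.
Observation 25.2 falls in the class 0 – <50.
L = 0, CF = 0, f = 28, h = 50.
P20 = 0 + ((25.2 − 0)/28)·50 = 0 + 45 = 45.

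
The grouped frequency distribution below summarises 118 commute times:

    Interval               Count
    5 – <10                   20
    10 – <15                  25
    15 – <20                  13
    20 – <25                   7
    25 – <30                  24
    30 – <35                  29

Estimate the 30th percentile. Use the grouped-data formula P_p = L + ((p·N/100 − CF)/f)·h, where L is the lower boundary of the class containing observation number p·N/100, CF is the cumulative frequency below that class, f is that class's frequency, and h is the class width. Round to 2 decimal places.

N = 118; target position k = 30/100 · 118 = 35.4.
Cumulative frequencies: 20, 45, 58, 65, 89, 118.
Observation 35.4 falls in the class 10 – <15.
L = 10, CF = 20, f = 25, h = 5.
P30 = 10 + ((35.4 − 20)/25)·5 = 10 + 3.08 = 13.08.

13.08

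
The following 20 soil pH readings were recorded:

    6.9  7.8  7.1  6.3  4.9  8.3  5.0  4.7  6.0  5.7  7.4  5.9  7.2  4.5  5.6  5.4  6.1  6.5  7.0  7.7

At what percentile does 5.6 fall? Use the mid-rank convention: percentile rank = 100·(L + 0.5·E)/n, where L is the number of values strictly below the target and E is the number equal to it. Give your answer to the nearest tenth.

Sorted: 4.5, 4.7, 4.9, 5.0, 5.4, 5.6, 5.7, 5.9, 6.0, 6.1, 6.3, 6.5, 6.9, 7.0, 7.1, 7.2, 7.4, 7.7, 7.8, 8.3.
Count below 5.6: L = 5; count equal: E = 1; n = 20.
Percentile rank = 100·(5 + 0.5·1)/20 = 100·5.5/20 = 27.5.

27.5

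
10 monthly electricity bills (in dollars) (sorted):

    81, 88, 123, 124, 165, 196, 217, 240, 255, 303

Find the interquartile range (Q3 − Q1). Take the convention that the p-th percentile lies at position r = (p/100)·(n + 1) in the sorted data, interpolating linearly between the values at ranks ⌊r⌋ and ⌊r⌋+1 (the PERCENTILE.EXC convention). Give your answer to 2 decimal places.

n = 10.
P25: r = 2.75; ranks 2–3 are 88, 123; interpolating gives 114.25.
P75: r = 8.25; ranks 8–9 are 240, 255; interpolating gives 243.75.
Difference: 243.75 − 114.25 = 129.5.

129.50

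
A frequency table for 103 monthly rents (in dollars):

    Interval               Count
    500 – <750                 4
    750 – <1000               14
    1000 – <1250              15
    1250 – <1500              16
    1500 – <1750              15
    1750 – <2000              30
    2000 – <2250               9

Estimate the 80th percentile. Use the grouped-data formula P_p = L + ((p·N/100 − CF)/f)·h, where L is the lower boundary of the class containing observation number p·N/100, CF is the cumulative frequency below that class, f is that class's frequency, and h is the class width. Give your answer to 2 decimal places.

N = 103; target position k = 80/100 · 103 = 82.4.
Cumulative frequencies: 4, 18, 33, 49, 64, 94, 103.
Observation 82.4 falls in the class 1750 – <2000.
L = 1750, CF = 64, f = 30, h = 250.
P80 = 1750 + ((82.4 − 64)/30)·250 = 1750 + 153.333 = 1903.33.

1903.33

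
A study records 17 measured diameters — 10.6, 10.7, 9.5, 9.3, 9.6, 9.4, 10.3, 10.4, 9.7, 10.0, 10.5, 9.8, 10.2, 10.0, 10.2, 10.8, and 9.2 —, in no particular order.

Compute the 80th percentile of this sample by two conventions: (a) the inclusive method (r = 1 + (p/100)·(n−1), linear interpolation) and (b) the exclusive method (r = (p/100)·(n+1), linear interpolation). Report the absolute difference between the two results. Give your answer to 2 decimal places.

0.06

Sorted: 9.2, 9.3, 9.4, 9.5, 9.6, 9.7, 9.8, 10.0, 10.0, 10.2, 10.2, 10.3, 10.4, 10.5, 10.6, 10.7, 10.8.
n = 17.
(a) r = 13.8; between ranks 13 (10.4) and 14 (10.5): 10.48.
(b) r = 14.4; between ranks 14 (10.5) and 15 (10.6): 10.54.
|10.48 − 10.54| = 0.06.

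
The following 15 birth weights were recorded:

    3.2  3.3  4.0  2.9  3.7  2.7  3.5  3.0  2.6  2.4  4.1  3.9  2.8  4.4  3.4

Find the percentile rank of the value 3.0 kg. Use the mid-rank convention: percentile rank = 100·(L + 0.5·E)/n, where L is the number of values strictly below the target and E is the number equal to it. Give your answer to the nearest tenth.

Sorted: 2.4, 2.6, 2.7, 2.8, 2.9, 3.0, 3.2, 3.3, 3.4, 3.5, 3.7, 3.9, 4.0, 4.1, 4.4.
Count below 3.0: L = 5; count equal: E = 1; n = 15.
Percentile rank = 100·(5 + 0.5·1)/15 = 100·5.5/15 = 36.67.

36.7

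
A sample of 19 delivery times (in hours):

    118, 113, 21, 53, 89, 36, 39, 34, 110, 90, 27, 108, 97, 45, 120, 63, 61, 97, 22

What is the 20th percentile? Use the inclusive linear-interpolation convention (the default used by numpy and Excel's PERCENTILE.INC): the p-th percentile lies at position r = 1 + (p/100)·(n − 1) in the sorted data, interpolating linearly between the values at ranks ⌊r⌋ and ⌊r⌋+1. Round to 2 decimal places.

Sorted: 21, 22, 27, 34, 36, 39, 45, 53, 61, 63, 89, 90, 97, 97, 108, 110, 113, 118, 120.
n = 19.
r = 1 + (20/100)·(19 − 1) = 1 + 3.6 = 4.6.
Rank 4 is 34 and rank 5 is 36.
Interpolate: 34 + 0.6·(36 − 34) = 34 + 0.6·2 = 35.2.

35.20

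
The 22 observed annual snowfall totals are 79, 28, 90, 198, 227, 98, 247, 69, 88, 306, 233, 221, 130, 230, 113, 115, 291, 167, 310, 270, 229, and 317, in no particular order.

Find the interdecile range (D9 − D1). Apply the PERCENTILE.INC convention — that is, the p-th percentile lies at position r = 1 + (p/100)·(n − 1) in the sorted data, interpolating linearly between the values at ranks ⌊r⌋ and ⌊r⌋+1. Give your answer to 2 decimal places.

Sorted: 28, 69, 79, 88, 90, 98, 113, 115, 130, 167, 198, 221, 227, 229, 230, 233, 247, 270, 291, 306, 310, 317.
n = 22.
P10: r = 3.1; ranks 3–4 are 79, 88; interpolating gives 79.9.
P90: r = 19.9; ranks 19–20 are 291, 306; interpolating gives 304.5.
Difference: 304.5 − 79.9 = 224.6.

224.60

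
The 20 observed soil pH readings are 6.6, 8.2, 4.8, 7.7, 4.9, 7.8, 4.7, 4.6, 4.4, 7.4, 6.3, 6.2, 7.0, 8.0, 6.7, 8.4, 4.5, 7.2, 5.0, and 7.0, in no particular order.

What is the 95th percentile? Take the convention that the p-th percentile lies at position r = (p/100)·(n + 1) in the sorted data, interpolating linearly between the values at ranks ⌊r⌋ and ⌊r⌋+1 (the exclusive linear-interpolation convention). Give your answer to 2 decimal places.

8.39

Sorted: 4.4, 4.5, 4.6, 4.7, 4.8, 4.9, 5.0, 6.2, 6.3, 6.6, 6.7, 7.0, 7.0, 7.2, 7.4, 7.7, 7.8, 8.0, 8.2, 8.4.
n = 20.
r = (95/100)·(20 + 1) = 19.95.
Rank 19 is 8.2 and rank 20 is 8.4.
Interpolate: 8.2 + 0.95·(8.4 − 8.2) = 8.2 + 0.95·0.2 = 8.39.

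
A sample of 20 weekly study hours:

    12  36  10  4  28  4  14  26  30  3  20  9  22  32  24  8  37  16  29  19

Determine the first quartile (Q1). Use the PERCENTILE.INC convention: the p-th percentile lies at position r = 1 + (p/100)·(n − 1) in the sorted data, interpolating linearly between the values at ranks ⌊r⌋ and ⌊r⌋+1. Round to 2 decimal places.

Sorted: 3, 4, 4, 8, 9, 10, 12, 14, 16, 19, 20, 22, 24, 26, 28, 29, 30, 32, 36, 37.
n = 20.
r = 1 + (25/100)·(20 − 1) = 1 + 4.75 = 5.75.
Rank 5 is 9 and rank 6 is 10.
Interpolate: 9 + 0.75·(10 − 9) = 9 + 0.75·1 = 9.75.

9.75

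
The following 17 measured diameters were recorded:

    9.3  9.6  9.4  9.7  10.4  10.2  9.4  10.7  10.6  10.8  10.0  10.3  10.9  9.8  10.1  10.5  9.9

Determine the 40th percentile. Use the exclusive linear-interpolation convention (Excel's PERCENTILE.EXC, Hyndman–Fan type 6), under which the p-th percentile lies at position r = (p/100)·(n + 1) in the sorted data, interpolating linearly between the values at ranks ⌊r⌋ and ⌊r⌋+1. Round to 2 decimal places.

Sorted: 9.3, 9.4, 9.4, 9.6, 9.7, 9.8, 9.9, 10.0, 10.1, 10.2, 10.3, 10.4, 10.5, 10.6, 10.7, 10.8, 10.9.
n = 17.
r = (40/100)·(17 + 1) = 7.2.
Rank 7 is 9.9 and rank 8 is 10.0.
Interpolate: 9.9 + 0.2·(10.0 − 9.9) = 9.9 + 0.2·0.1 = 9.92.

9.92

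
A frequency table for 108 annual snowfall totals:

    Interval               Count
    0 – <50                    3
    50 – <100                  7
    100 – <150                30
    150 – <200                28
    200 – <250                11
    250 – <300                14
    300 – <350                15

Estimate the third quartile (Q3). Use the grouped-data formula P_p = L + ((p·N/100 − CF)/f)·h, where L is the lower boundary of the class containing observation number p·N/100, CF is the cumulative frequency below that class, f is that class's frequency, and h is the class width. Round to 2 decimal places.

257.14

N = 108; target position k = 75/100 · 108 = 81.
Cumulative frequencies: 3, 10, 40, 68, 79, 93, 108.
Observation 81 falls in the class 250 – <300.
L = 250, CF = 79, f = 14, h = 50.
P75 = 250 + ((81 − 79)/14)·50 = 250 + 7.14286 = 257.143.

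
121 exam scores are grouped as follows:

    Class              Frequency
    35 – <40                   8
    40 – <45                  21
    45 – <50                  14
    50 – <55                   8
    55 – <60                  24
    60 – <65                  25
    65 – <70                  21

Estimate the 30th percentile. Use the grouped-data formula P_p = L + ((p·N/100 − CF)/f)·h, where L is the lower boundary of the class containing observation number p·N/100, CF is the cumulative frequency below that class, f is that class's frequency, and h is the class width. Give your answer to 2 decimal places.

47.61

N = 121; target position k = 30/100 · 121 = 36.3.
Cumulative frequencies: 8, 29, 43, 51, 75, 100, 121.
Observation 36.3 falls in the class 45 – <50.
L = 45, CF = 29, f = 14, h = 5.
P30 = 45 + ((36.3 − 29)/14)·5 = 45 + 2.60714 = 47.6071.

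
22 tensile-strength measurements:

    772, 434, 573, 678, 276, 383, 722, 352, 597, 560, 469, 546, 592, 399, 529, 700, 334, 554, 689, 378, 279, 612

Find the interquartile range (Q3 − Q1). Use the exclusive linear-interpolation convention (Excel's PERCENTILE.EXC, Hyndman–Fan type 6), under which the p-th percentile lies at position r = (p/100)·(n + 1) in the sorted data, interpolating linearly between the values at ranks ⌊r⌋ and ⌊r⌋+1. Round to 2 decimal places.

246.75

Sorted: 276, 279, 334, 352, 378, 383, 399, 434, 469, 529, 546, 554, 560, 573, 592, 597, 612, 678, 689, 700, 722, 772.
n = 22.
P25: r = 5.75; ranks 5–6 are 378, 383; interpolating gives 381.75.
P75: r = 17.25; ranks 17–18 are 612, 678; interpolating gives 628.5.
Difference: 628.5 − 381.75 = 246.75.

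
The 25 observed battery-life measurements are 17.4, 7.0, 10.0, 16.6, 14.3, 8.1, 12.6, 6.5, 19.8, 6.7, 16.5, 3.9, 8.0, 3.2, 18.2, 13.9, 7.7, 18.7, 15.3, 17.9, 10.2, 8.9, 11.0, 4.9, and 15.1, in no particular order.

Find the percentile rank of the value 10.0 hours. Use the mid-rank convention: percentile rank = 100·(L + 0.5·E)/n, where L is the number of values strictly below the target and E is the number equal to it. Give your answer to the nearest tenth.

42.0

Sorted: 3.2, 3.9, 4.9, 6.5, 6.7, 7.0, 7.7, 8.0, 8.1, 8.9, 10.0, 10.2, 11.0, 12.6, 13.9, 14.3, 15.1, 15.3, 16.5, 16.6, 17.4, 17.9, 18.2, 18.7, 19.8.
Count below 10.0: L = 10; count equal: E = 1; n = 25.
Percentile rank = 100·(10 + 0.5·1)/25 = 100·10.5/25 = 42.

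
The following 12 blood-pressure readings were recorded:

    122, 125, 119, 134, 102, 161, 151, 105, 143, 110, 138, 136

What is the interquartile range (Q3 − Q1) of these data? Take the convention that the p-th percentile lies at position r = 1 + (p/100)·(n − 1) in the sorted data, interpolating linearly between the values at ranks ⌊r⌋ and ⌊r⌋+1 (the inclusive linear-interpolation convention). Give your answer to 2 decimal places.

Sorted: 102, 105, 110, 119, 122, 125, 134, 136, 138, 143, 151, 161.
n = 12.
P25: r = 3.75; ranks 3–4 are 110, 119; interpolating gives 116.75.
P75: r = 9.25; ranks 9–10 are 138, 143; interpolating gives 139.25.
Difference: 139.25 − 116.75 = 22.5.

22.50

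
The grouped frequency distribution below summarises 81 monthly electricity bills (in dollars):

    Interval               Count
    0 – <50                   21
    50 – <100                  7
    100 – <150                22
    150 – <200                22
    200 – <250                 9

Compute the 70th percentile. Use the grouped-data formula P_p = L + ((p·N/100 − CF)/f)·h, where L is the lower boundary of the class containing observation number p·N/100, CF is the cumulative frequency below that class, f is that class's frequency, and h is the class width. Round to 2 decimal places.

165.23

N = 81; target position k = 70/100 · 81 = 56.7.
Cumulative frequencies: 21, 28, 50, 72, 81.
Observation 56.7 falls in the class 150 – <200.
L = 150, CF = 50, f = 22, h = 50.
P70 = 150 + ((56.7 − 50)/22)·50 = 150 + 15.2273 = 165.227.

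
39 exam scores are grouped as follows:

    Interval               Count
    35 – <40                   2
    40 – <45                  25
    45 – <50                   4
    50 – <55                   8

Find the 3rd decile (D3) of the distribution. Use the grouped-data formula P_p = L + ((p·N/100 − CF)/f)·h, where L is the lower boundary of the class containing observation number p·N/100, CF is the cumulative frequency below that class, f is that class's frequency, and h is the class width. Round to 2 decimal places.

N = 39; target position k = 30/100 · 39 = 11.7.
Cumulative frequencies: 2, 27, 31, 39.
Observation 11.7 falls in the class 40 – <45.
L = 40, CF = 2, f = 25, h = 5.
P30 = 40 + ((11.7 − 2)/25)·5 = 40 + 1.94 = 41.94.

41.94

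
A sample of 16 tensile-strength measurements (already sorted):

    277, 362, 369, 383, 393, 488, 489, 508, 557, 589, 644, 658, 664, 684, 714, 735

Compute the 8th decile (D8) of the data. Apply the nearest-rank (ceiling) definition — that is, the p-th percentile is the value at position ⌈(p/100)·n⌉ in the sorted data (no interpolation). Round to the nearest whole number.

664

n = 16.
Position = ⌈80/100 · 16⌉ = ⌈12.8⌉ = 13.
The value at rank 13 is 664.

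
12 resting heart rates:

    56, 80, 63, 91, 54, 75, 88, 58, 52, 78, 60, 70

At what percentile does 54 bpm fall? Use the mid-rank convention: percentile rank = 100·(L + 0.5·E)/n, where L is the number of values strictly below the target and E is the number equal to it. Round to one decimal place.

12.5

Sorted: 52, 54, 56, 58, 60, 63, 70, 75, 78, 80, 88, 91.
Count below 54: L = 1; count equal: E = 1; n = 12.
Percentile rank = 100·(1 + 0.5·1)/12 = 100·1.5/12 = 12.5.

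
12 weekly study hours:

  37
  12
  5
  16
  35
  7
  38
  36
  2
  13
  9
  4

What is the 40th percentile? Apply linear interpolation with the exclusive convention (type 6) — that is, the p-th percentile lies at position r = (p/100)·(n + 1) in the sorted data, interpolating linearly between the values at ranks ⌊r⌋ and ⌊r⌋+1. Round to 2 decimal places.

9.60

Sorted: 2, 4, 5, 7, 9, 12, 13, 16, 35, 36, 37, 38.
n = 12.
r = (40/100)·(12 + 1) = 5.2.
Rank 5 is 9 and rank 6 is 12.
Interpolate: 9 + 0.2·(12 − 9) = 9 + 0.2·3 = 9.6.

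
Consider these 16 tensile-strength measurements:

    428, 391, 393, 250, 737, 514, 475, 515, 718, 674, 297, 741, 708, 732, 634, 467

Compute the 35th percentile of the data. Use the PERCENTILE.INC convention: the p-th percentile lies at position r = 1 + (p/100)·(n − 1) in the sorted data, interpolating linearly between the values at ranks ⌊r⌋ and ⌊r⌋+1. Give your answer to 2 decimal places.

Sorted: 250, 297, 391, 393, 428, 467, 475, 514, 515, 634, 674, 708, 718, 732, 737, 741.
n = 16.
r = 1 + (35/100)·(16 − 1) = 1 + 5.25 = 6.25.
Rank 6 is 467 and rank 7 is 475.
Interpolate: 467 + 0.25·(475 − 467) = 467 + 0.25·8 = 469.

469.00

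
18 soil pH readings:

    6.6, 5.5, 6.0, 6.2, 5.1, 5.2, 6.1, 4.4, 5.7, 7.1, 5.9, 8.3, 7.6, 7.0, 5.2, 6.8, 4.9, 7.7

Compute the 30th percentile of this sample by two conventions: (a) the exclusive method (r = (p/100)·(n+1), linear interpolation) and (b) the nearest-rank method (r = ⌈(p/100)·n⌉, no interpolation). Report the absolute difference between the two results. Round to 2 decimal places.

Sorted: 4.4, 4.9, 5.1, 5.2, 5.2, 5.5, 5.7, 5.9, 6.0, 6.1, 6.2, 6.6, 6.8, 7.0, 7.1, 7.6, 7.7, 8.3.
n = 18.
(a) r = 5.7; between ranks 5 (5.2) and 6 (5.5): 5.41.
(b) the nearest-rank method: rank 6 → 5.5.
|5.41 − 5.5| = 0.09.

0.09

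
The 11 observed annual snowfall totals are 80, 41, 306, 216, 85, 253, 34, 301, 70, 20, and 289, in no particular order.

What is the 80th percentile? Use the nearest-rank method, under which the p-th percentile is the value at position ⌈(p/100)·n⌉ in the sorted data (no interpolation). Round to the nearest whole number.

289

Sorted: 20, 34, 41, 70, 80, 85, 216, 253, 289, 301, 306.
n = 11.
Position = ⌈80/100 · 11⌉ = ⌈8.8⌉ = 9.
The value at rank 9 is 289.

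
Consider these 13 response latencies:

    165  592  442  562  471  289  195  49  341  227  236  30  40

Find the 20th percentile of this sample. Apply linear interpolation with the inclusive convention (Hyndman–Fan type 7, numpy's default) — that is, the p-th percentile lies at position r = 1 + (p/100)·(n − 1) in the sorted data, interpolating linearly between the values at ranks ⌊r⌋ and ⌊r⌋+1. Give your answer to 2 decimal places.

Sorted: 30, 40, 49, 165, 195, 227, 236, 289, 341, 442, 471, 562, 592.
n = 13.
r = 1 + (20/100)·(13 − 1) = 1 + 2.4 = 3.4.
Rank 3 is 49 and rank 4 is 165.
Interpolate: 49 + 0.4·(165 − 49) = 49 + 0.4·116 = 95.4.

95.40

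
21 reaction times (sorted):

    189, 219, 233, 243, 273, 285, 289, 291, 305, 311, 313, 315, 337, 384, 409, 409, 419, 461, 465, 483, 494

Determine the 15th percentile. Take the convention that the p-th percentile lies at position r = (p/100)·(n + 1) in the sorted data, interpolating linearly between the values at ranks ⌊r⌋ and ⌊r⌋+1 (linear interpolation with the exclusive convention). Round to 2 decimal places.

n = 21.
r = (15/100)·(21 + 1) = 3.3.
Rank 3 is 233 and rank 4 is 243.
Interpolate: 233 + 0.3·(243 − 233) = 233 + 0.3·10 = 236.

236.00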